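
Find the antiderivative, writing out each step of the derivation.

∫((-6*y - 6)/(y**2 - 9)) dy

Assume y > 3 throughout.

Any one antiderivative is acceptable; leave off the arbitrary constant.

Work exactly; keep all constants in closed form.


Step 1. Decompose ∫((-6*y - 6)/(y**2 - 9)) dy by partial fractions, (-6*y - 6)/(y**2 - 9) = -2/(y + 3) - 4/(y - 3): now ∫(-4/(y - 3)) dy + ∫(-2/(y + 3)) dy.
Step 2. Evaluate the standard form [assuming y > 3]: now -4*log(y - 3) + ∫(-2/(y + 3)) dy.
Step 3. Evaluate the standard form [assuming y > -3]: now -4*log(y - 3) - 2*log(y + 3).
Answer: -4*log(y - 3) - 2*log(y + 3).


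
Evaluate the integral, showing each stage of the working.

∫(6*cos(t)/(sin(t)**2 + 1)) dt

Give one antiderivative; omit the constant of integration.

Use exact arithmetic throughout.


Step 1. Substitute u = sin(t), turning ∫(6*cos(t)/(sin(t)**2 + 1)) dt into ∫(6/(u**2 + 1)) du: now ∫(6/(u**2 + 1)) du.
Step 2. Evaluate the standard form: now 6*atan(u).
Step 3. Substitute back u = sin(t): now 6*atan(sin(t)).
Answer: 6*atan(sin(t)).


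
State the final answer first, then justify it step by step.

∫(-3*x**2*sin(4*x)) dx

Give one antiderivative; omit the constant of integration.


The answer is 3*x**2*cos(4*x)/4 - 3*x*sin(4*x)/8 - 3*cos(4*x)/32.
Step 1. Integrate ∫(-3*x**2*sin(4*x)) dx by parts with u = x**2, dv = (-3*sin(4*x)) dx, so v = 3*cos(4*x)/4: now 3*x**2*cos(4*x)/4 + ∫(-3*x*cos(4*x)/2) dx.
Step 2. Integrate ∫(-3*x*cos(4*x)/2) dx by parts with u = x, dv = (-3*cos(4*x)/2) dx, so v = -3*sin(4*x)/8: now 3*x**2*cos(4*x)/4 - 3*x*sin(4*x)/8 + ∫(3*sin(4*x)/8) dx.
Step 3. Evaluate the standard form: now 3*x**2*cos(4*x)/4 - 3*x*sin(4*x)/8 - 3*cos(4*x)/32.
Answer: 3*x**2*cos(4*x)/4 - 3*x*sin(4*x)/8 - 3*cos(4*x)/32.


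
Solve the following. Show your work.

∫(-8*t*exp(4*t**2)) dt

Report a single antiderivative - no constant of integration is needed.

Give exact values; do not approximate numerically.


Step 1. Substitute u = t**2, turning ∫(-8*t*exp(4*t**2)) dt into ∫(-4*exp(4*u)) du: now ∫(-4*exp(4*u)) du.
Step 2. Evaluate the standard form: now -exp(4*u).
Step 3. Substitute back u = t**2: now -exp(4*t**2).
Answer: -exp(4*t**2).


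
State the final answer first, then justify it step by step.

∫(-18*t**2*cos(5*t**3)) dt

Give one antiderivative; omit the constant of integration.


The answer is -6*sin(5*t**3)/5.
Step 1. Substitute u = t**3, turning ∫(-18*t**2*cos(5*t**3)) dt into ∫(-6*cos(5*u)) du: now ∫(-6*cos(5*u)) du.
Step 2. Evaluate the standard form: now -6*sin(5*u)/5.
Step 3. Substitute back u = t**3: now -6*sin(5*t**3)/5.
Answer: -6*sin(5*t**3)/5.


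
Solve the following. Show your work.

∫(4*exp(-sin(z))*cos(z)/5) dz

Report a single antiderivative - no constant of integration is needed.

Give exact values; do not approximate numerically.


Step 1. Substitute u = sin(z), turning ∫(4*exp(-sin(z))*cos(z)/5) dz into ∫(4*exp(-u)/5) du: now ∫(4*exp(-u)/5) du.
Step 2. Evaluate the standard form: now -4*exp(-u)/5.
Step 3. Substitute back u = sin(z): now -4*exp(-sin(z))/5.
Answer: -4*exp(-sin(z))/5.


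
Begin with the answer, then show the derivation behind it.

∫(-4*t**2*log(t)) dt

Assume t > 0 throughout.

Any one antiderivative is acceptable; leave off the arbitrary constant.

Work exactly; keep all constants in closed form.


The answer is -4*t**3*log(t)/3 + 4*t**3/9.
Step 1. Integrate ∫(-4*t**2*log(t)) dt by parts with u = log(t), dv = (-4*t**2) dt, so v = -4*t**3/3 [assuming t > 0]: now -4*t**3*log(t)/3 + ∫(4*t**2/3) dt.
Step 2. Evaluate the standard form: now -4*t**3*log(t)/3 + 4*t**3/9.
Answer: -4*t**3*log(t)/3 + 4*t**3/9.


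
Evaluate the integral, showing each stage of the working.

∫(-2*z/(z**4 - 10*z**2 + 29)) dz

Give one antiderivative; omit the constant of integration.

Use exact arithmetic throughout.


Step 1. Substitute u = z**2 - 5, turning ∫(-2*z/(z**4 - 10*z**2 + 29)) dz into ∫(-1/(u**2 + 4)) du: now ∫(-1/(u**2 + 4)) du.
Step 2. Evaluate the standard form: now -atan(u/2)/2.
Step 3. Substitute back u = z**2 - 5: now -atan(z**2/2 - 5/2)/2.
Answer: -atan(z**2/2 - 5/2)/2.


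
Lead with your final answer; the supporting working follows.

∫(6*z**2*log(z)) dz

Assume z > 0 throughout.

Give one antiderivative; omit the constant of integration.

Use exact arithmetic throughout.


The answer is 2*z**3*log(z) - 2*z**3/3.
Step 1. Integrate ∫(6*z**2*log(z)) dz by parts with u = log(z), dv = (6*z**2) dz, so v = 2*z**3 [assuming z > 0]: now 2*z**3*log(z) + ∫(-2*z**2) dz.
Step 2. Evaluate the standard form: now 2*z**3*log(z) - 2*z**3/3.
Answer: 2*z**3*log(z) - 2*z**3/3.


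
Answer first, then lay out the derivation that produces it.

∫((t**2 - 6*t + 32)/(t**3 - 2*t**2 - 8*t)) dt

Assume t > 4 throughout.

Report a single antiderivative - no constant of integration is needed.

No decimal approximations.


The answer is -4*log(t) + log(t - 4) + 4*log(t + 2).
Step 1. Decompose ∫((t**2 - 6*t + 32)/(t**3 - 2*t**2 - 8*t)) dt by partial fractions, (t**2 - 6*t + 32)/(t**3 - 2*t**2 - 8*t) = 4/(t + 2) + 1/(t - 4) - 4/t: now ∫(-4/t) dt + ∫(1/(t - 4)) dt + ∫(4/(t + 2)) dt.
Step 2. Evaluate the standard form [assuming t > 4]: now log(t - 4) + ∫(-4/t) dt + ∫(4/(t + 2)) dt.
Step 3. Evaluate the standard form [assuming t > -2]: now log(t - 4) + 4*log(t + 2) + ∫(-4/t) dt.
Step 4. Evaluate the standard form [assuming t > 0]: now -4*log(t) + log(t - 4) + 4*log(t + 2).
Answer: -4*log(t) + log(t - 4) + 4*log(t + 2).


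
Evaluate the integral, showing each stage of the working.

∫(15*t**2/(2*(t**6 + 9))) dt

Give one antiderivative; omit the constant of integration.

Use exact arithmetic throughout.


Step 1. Substitute u = t**3, turning ∫(15*t**2/(2*(t**6 + 9))) dt into ∫(5/(2*(u**2 + 9))) du: now ∫(5/(2*(u**2 + 9))) du.
Step 2. Evaluate the standard form: now 5*atan(u/3)/6.
Step 3. Substitute back u = t**3: now 5*atan(t**3/3)/6.
Answer: 5*atan(t**3/3)/6.


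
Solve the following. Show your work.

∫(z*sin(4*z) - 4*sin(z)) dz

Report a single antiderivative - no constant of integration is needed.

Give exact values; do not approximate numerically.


Step 1. Rewrite: now ∫(z*sin(4*z)) dz + ∫(-4*sin(z)) dz.
Step 2. Evaluate the standard form: now 4*cos(z) + ∫(z*sin(4*z)) dz.
Step 3. Integrate ∫(z*sin(4*z)) dz by parts with u = z, dv = (sin(4*z)) dz, so v = -cos(4*z)/4: now -z*cos(4*z)/4 + 4*cos(z) + ∫(cos(4*z)/4) dz.
Step 4. Evaluate the standard form: now -z*cos(4*z)/4 + sin(4*z)/16 + 4*cos(z).
Answer: -z*cos(4*z)/4 + sin(4*z)/16 + 4*cos(z).


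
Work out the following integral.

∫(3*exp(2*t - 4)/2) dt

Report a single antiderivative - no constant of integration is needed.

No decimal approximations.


Answer: 3*exp(2*t - 4)/4.


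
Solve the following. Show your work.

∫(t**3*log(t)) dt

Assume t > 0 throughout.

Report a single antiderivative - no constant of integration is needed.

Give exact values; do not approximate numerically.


Step 1. Integrate ∫(t**3*log(t)) dt by parts with u = log(t), dv = (t**3) dt, so v = t**4/4 [assuming t > 0]: now t**4*log(t)/4 + ∫(-t**3/4) dt.
Step 2. Evaluate the standard form: now t**4*log(t)/4 - t**4/16.
Answer: t**4*log(t)/4 - t**4/16.


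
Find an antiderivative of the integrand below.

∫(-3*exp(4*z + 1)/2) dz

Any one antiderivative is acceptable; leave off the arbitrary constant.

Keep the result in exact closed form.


Answer: -3*exp(4*z + 1)/8.


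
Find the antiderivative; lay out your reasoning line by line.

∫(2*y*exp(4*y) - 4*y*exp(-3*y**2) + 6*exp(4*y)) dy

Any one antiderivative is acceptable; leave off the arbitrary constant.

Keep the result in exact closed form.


Step 1. Rewrite: now ∫(2*y*exp(4*y)) dy + ∫(-4*y*exp(-3*y**2)) dy + ∫(6*exp(4*y)) dy.
Step 2. Evaluate the standard form: now 3*exp(4*y)/2 + ∫(2*y*exp(4*y)) dy + ∫(-4*y*exp(-3*y**2)) dy.
Step 3. Integrate ∫(2*y*exp(4*y)) dy by parts with u = y, dv = (2*exp(4*y)) dy, so v = exp(4*y)/2: now y*exp(4*y)/2 + 3*exp(4*y)/2 + ∫(-4*y*exp(-3*y**2)) dy + ∫(-exp(4*y)/2) dy.
Step 4. Evaluate the standard form: now y*exp(4*y)/2 + 11*exp(4*y)/8 + ∫(-4*y*exp(-3*y**2)) dy.
Step 5. Substitute u = y**2, turning ∫(-4*y*exp(-3*y**2)) dy into ∫(-2*exp(-3*u)) du: now y*exp(4*y)/2 + 11*exp(4*y)/8 + ∫(-2*exp(-3*u)) du.
Step 6. Evaluate the standard form: now y*exp(4*y)/2 + 11*exp(4*y)/8 + 2*exp(-3*u)/3.
Step 7. Substitute back u = y**2: now y*exp(4*y)/2 + 11*exp(4*y)/8 + 2*exp(-3*y**2)/3.
Answer: y*exp(4*y)/2 + 11*exp(4*y)/8 + 2*exp(-3*y**2)/3.


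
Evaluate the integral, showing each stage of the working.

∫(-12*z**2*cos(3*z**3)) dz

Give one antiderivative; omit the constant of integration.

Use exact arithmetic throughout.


Step 1. Substitute u = z**3, turning ∫(-12*z**2*cos(3*z**3)) dz into ∫(-4*cos(3*u)) du: now ∫(-4*cos(3*u)) du.
Step 2. Evaluate the standard form: now -4*sin(3*u)/3.
Step 3. Substitute back u = z**3: now -4*sin(3*z**3)/3.
Answer: -4*sin(3*z**3)/3.


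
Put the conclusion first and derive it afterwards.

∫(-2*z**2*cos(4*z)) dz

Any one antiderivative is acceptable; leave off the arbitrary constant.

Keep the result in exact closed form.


The answer is -z**2*sin(4*z)/2 - z*cos(4*z)/4 + sin(4*z)/16.
Step 1. Integrate ∫(-2*z**2*cos(4*z)) dz by parts with u = z**2, dv = (-2*cos(4*z)) dz, so v = -sin(4*z)/2: now -z**2*sin(4*z)/2 + ∫(z*sin(4*z)) dz.
Step 2. Integrate ∫(z*sin(4*z)) dz by parts with u = z, dv = (sin(4*z)) dz, so v = -cos(4*z)/4: now -z**2*sin(4*z)/2 - z*cos(4*z)/4 + ∫(cos(4*z)/4) dz.
Step 3. Evaluate the standard form: now -z**2*sin(4*z)/2 - z*cos(4*z)/4 + sin(4*z)/16.
Answer: -z**2*sin(4*z)/2 - z*cos(4*z)/4 + sin(4*z)/16.


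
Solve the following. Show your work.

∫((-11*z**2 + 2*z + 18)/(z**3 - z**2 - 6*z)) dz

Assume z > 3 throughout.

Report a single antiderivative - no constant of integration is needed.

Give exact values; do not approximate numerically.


Step 1. Decompose ∫((-11*z**2 + 2*z + 18)/(z**3 - z**2 - 6*z)) dz by partial fractions, (-11*z**2 + 2*z + 18)/(z**3 - z**2 - 6*z) = -3/(z + 2) - 5/(z - 3) - 3/z: now ∫(-3/z) dz + ∫(-5/(z - 3)) dz + ∫(-3/(z + 2)) dz.
Step 2. Evaluate the standard form [assuming z > 3]: now -5*log(z - 3) + ∫(-3/z) dz + ∫(-3/(z + 2)) dz.
Step 3. Evaluate the standard form [assuming z > 0]: now -3*log(z) - 5*log(z - 3) + ∫(-3/(z + 2)) dz.
Step 4. Evaluate the standard form [assuming z > -2]: now -3*log(z) - 5*log(z - 3) - 3*log(z + 2).
Answer: -3*log(z) - 5*log(z - 3) - 3*log(z + 2).


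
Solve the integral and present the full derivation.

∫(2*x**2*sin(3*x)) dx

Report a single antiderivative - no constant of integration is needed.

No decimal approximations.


Step 1. Integrate ∫(2*x**2*sin(3*x)) dx by parts with u = x**2, dv = (2*sin(3*x)) dx, so v = -2*cos(3*x)/3: now -2*x**2*cos(3*x)/3 + ∫(4*x*cos(3*x)/3) dx.
Step 2. Integrate ∫(4*x*cos(3*x)/3) dx by parts with u = x, dv = (4*cos(3*x)/3) dx, so v = 4*sin(3*x)/9: now -2*x**2*cos(3*x)/3 + 4*x*sin(3*x)/9 + ∫(-4*sin(3*x)/9) dx.
Step 3. Evaluate the standard form: now -2*x**2*cos(3*x)/3 + 4*x*sin(3*x)/9 + 4*cos(3*x)/27.
Answer: -2*x**2*cos(3*x)/3 + 4*x*sin(3*x)/9 + 4*cos(3*x)/27.


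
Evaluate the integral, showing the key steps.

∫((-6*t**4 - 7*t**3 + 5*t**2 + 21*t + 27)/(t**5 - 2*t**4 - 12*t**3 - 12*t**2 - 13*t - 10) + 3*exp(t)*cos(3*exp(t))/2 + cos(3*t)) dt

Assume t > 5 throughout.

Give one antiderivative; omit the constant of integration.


Step 1. Rewrite: now ∫((-6*t**4 - 7*t**3 + 5*t**2 + 21*t + 27)/(t**5 - 2*t**4 - 12*t**3 - 12*t**2 - 13*t - 10)) dt + ∫(3*exp(t)*cos(3*exp(t))/2) dt + ∫(cos(3*t)) dt.
Step 2. Evaluate the standard form: now sin(3*t)/3 + ∫((-6*t**4 - 7*t**3 + 5*t**2 + 21*t + 27)/(t**5 - 2*t**4 - 12*t**3 - 12*t**2 - 13*t - 10)) dt + ∫(3*exp(t)*cos(3*exp(t))/2) dt.
Step 3. Decompose ∫((-6*t**4 - 7*t**3 + 5*t**2 + 21*t + 27)/(t**5 - 2*t**4 - 12*t**3 - 12*t**2 - 13*t - 10)) dt by partial fractions, (-6*t**4 - 7*t**3 + 5*t**2 + 21*t + 27)/(t**5 - 2*t**4 - 12*t**3 - 12*t**2 - 13*t - 10) = -2/(t**2 + 1) - 1/(t + 2) - 1/(t + 1) - 4/(t - 5): now sin(3*t)/3 + ∫(3*exp(t)*cos(3*exp(t))/2) dt + ∫(-4/(t - 5)) dt + ∫(-1/(t + 1)) dt + ∫(-1/(t + 2)) dt + ∫(-2/(t**2 + 1)) dt.
Step 4. Evaluate the standard form [assuming t > -1]: now -log(t + 1) + sin(3*t)/3 + ∫(3*exp(t)*cos(3*exp(t))/2) dt + ∫(-4/(t - 5)) dt + ∫(-1/(t + 2)) dt + ∫(-2/(t**2 + 1)) dt.
Step 5. Evaluate the standard form [assuming t > 5]: now -4*log(t - 5) - log(t + 1) + sin(3*t)/3 + ∫(3*exp(t)*cos(3*exp(t))/2) dt + ∫(-1/(t + 2)) dt + ∫(-2/(t**2 + 1)) dt.
Step 6. Evaluate the standard form [assuming t > -2]: now -4*log(t - 5) - log(t + 1) - log(t + 2) + sin(3*t)/3 + ∫(3*exp(t)*cos(3*exp(t))/2) dt + ∫(-2/(t**2 + 1)) dt.
Step 7. Evaluate the standard form: now -4*log(t - 5) - log(t + 1) - log(t + 2) + sin(3*t)/3 - 2*atan(t) + ∫(3*exp(t)*cos(3*exp(t))/2) dt.
Step 8. Substitute u = exp(t), turning ∫(3*exp(t)*cos(3*exp(t))/2) dt into ∫(3*cos(3*u)/2) du: now -4*log(t - 5) - log(t + 1) - log(t + 2) + sin(3*t)/3 - 2*atan(t) + ∫(3*cos(3*u)/2) du.
Step 9. Evaluate the standard form: now -4*log(t - 5) - log(t + 1) - log(t + 2) + sin(3*t)/3 + sin(3*u)/2 - 2*atan(t).
Step 10. Substitute back u = exp(t): now -4*log(t - 5) - log(t + 1) - log(t + 2) + sin(3*t)/3 + sin(3*exp(t))/2 - 2*atan(t).
Answer: -4*log(t - 5) - log(t + 1) - log(t + 2) + sin(3*t)/3 + sin(3*exp(t))/2 - 2*atan(t).


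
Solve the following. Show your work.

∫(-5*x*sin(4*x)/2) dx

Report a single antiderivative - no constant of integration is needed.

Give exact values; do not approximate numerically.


Step 1. Integrate ∫(-5*x*sin(4*x)/2) dx by parts with u = x, dv = (-5*sin(4*x)/2) dx, so v = 5*cos(4*x)/8: now 5*x*cos(4*x)/8 + ∫(-5*cos(4*x)/8) dx.
Step 2. Evaluate the standard form: now 5*x*cos(4*x)/8 - 5*sin(4*x)/32.
Answer: 5*x*cos(4*x)/8 - 5*sin(4*x)/32.


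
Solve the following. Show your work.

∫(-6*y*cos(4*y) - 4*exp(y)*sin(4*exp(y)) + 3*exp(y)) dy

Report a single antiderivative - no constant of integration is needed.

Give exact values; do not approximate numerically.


Step 1. Rewrite: now ∫(-6*y*cos(4*y)) dy + ∫(-4*exp(y)*sin(4*exp(y))) dy + ∫(3*exp(y)) dy.
Step 2. Substitute u = exp(y), turning ∫(-4*exp(y)*sin(4*exp(y))) dy into ∫(-4*sin(4*u)) du: now ∫(-6*y*cos(4*y)) dy + ∫(3*exp(y)) dy + ∫(-4*sin(4*u)) du.
Step 3. Evaluate the standard form: now cos(4*u) + ∫(-6*y*cos(4*y)) dy + ∫(3*exp(y)) dy.
Step 4. Substitute back u = exp(y): now cos(4*exp(y)) + ∫(-6*y*cos(4*y)) dy + ∫(3*exp(y)) dy.
Step 5. Evaluate the standard form: now 3*exp(y) + cos(4*exp(y)) + ∫(-6*y*cos(4*y)) dy.
Step 6. Integrate ∫(-6*y*cos(4*y)) dy by parts with u = y, dv = (-6*cos(4*y)) dy, so v = -3*sin(4*y)/2: now -3*y*sin(4*y)/2 + 3*exp(y) + cos(4*exp(y)) + ∫(3*sin(4*y)/2) dy.
Step 7. Evaluate the standard form: now -3*y*sin(4*y)/2 + 3*exp(y) - 3*cos(4*y)/8 + cos(4*exp(y)).
Answer: -3*y*sin(4*y)/2 + 3*exp(y) - 3*cos(4*y)/8 + cos(4*exp(y)).


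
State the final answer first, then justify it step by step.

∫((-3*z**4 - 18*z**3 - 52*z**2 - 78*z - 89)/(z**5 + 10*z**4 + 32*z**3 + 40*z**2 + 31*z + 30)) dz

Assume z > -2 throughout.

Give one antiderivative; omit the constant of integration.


The answer is -3*log(z + 2) + 4*log(z + 3) - 4*log(z + 5) - 2*atan(z).
Step 1. Decompose ∫((-3*z**4 - 18*z**3 - 52*z**2 - 78*z - 89)/(z**5 + 10*z**4 + 32*z**3 + 40*z**2 + 31*z + 30)) dz by partial fractions, (-3*z**4 - 18*z**3 - 52*z**2 - 78*z - 89)/(z**5 + 10*z**4 + 32*z**3 + 40*z**2 + 31*z + 30) = -2/(z**2 + 1) - 4/(z + 5) + 4/(z + 3) - 3/(z + 2): now ∫(-3/(z + 2)) dz + ∫(4/(z + 3)) dz + ∫(-4/(z + 5)) dz + ∫(-2/(z**2 + 1)) dz.
Step 2. Evaluate the standard form [assuming z > -3]: now 4*log(z + 3) + ∫(-3/(z + 2)) dz + ∫(-4/(z + 5)) dz + ∫(-2/(z**2 + 1)) dz.
Step 3. Evaluate the standard form [assuming z > -2]: now -3*log(z + 2) + 4*log(z + 3) + ∫(-4/(z + 5)) dz + ∫(-2/(z**2 + 1)) dz.
Step 4. Evaluate the standard form [assuming z > -5]: now -3*log(z + 2) + 4*log(z + 3) - 4*log(z + 5) + ∫(-2/(z**2 + 1)) dz.
Step 5. Evaluate the standard form: now -3*log(z + 2) + 4*log(z + 3) - 4*log(z + 5) - 2*atan(z).
Answer: -3*log(z + 2) + 4*log(z + 3) - 4*log(z + 5) - 2*atan(z).


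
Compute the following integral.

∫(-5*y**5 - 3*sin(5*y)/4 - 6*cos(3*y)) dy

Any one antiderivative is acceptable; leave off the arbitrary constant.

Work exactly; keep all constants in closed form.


Answer: -5*y**6/6 - 2*sin(3*y) + 3*cos(5*y)/20.


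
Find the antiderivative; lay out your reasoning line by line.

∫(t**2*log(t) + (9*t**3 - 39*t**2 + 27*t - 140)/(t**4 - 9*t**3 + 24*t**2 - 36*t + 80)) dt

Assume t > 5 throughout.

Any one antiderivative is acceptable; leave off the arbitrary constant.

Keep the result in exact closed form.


Step 1. Rewrite: now ∫(t**2*log(t)) dt + ∫((9*t**3 - 39*t**2 + 27*t - 140)/(t**4 - 9*t**3 + 24*t**2 - 36*t + 80)) dt.
Step 2. Decompose ∫((9*t**3 - 39*t**2 + 27*t - 140)/(t**4 - 9*t**3 + 24*t**2 - 36*t + 80)) dt by partial fractions, (9*t**3 - 39*t**2 + 27*t - 140)/(t**4 - 9*t**3 + 24*t**2 - 36*t + 80) = 1/(t**2 + 4) + 4/(t - 4) + 5/(t - 5): now ∫(t**2*log(t)) dt + ∫(5/(t - 5)) dt + ∫(4/(t - 4)) dt + ∫(1/(t**2 + 4)) dt.
Step 3. Evaluate the standard form [assuming t > 5]: now 5*log(t - 5) + ∫(t**2*log(t)) dt + ∫(4/(t - 4)) dt + ∫(1/(t**2 + 4)) dt.
Step 4. Evaluate the standard form [assuming t > 4]: now 5*log(t - 5) + 4*log(t - 4) + ∫(t**2*log(t)) dt + ∫(1/(t**2 + 4)) dt.
Step 5. Evaluate the standard form: now 5*log(t - 5) + 4*log(t - 4) + atan(t/2)/2 + ∫(t**2*log(t)) dt.
Step 6. Integrate ∫(t**2*log(t)) dt by parts with u = log(t), dv = (t**2) dt, so v = t**3/3 [assuming t > 0]: now t**3*log(t)/3 + 5*log(t - 5) + 4*log(t - 4) + atan(t/2)/2 + ∫(-t**2/3) dt.
Step 7. Evaluate the standard form: now t**3*log(t)/3 - t**3/9 + 5*log(t - 5) + 4*log(t - 4) + atan(t/2)/2.
Answer: t**3*log(t)/3 - t**3/9 + 5*log(t - 5) + 4*log(t - 4) + atan(t/2)/2.


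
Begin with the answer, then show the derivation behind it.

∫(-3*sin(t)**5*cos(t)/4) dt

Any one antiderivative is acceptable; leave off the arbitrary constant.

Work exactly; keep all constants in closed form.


The answer is -sin(t)**6/8.
Step 1. Substitute u = sin(t), turning ∫(-3*sin(t)**5*cos(t)/4) dt into ∫(-3*u**5/4) du: now ∫(-3*u**5/4) du.
Step 2. Evaluate the standard form: now -u**6/8.
Step 3. Substitute back u = sin(t): now -sin(t)**6/8.
Answer: -sin(t)**6/8.


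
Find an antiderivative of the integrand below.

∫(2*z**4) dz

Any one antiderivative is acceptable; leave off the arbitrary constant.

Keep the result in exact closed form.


Answer: 2*z**5/5.


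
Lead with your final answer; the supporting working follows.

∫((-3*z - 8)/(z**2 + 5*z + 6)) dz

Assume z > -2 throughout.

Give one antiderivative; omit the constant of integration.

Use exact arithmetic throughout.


The answer is -2*log(z + 2) - log(z + 3).
Step 1. Decompose ∫((-3*z - 8)/(z**2 + 5*z + 6)) dz by partial fractions, (-3*z - 8)/(z**2 + 5*z + 6) = -1/(z + 3) - 2/(z + 2): now ∫(-2/(z + 2)) dz + ∫(-1/(z + 3)) dz.
Step 2. Evaluate the standard form [assuming z > -3]: now -log(z + 3) + ∫(-2/(z + 2)) dz.
Step 3. Evaluate the standard form [assuming z > -2]: now -2*log(z + 2) - log(z + 3).
Answer: -2*log(z + 2) - log(z + 3).


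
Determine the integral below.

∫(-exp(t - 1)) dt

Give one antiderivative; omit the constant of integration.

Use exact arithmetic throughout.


Answer: -exp(t - 1).


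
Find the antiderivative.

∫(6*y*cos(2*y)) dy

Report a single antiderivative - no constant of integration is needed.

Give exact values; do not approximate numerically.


Answer: 3*y*sin(2*y) + 3*cos(2*y)/2.


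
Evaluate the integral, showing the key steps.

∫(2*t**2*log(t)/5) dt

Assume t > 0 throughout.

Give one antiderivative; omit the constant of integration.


Step 1. Integrate ∫(2*t**2*log(t)/5) dt by parts with u = log(t), dv = (2*t**2/5) dt, so v = 2*t**3/15 [assuming t > 0]: now 2*t**3*log(t)/15 + ∫(-2*t**2/15) dt.
Step 2. Evaluate the standard form: now 2*t**3*log(t)/15 - 2*t**3/45.
Answer: 2*t**3*log(t)/15 - 2*t**3/45.


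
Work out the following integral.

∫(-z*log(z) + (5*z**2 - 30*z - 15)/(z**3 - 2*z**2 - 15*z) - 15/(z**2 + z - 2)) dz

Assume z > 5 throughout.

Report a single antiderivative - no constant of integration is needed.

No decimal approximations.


Answer: -z**2*log(z)/2 + z**2/4 + log(z) - log(z - 5) - 5*log(z - 1) + 5*log(z + 2) + 5*log(z + 3).


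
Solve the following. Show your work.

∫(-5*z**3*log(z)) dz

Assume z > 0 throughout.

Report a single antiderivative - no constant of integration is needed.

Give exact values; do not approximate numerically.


Step 1. Integrate ∫(-5*z**3*log(z)) dz by parts with u = log(z), dv = (-5*z**3) dz, so v = -5*z**4/4 [assuming z > 0]: now -5*z**4*log(z)/4 + ∫(5*z**3/4) dz.
Step 2. Evaluate the standard form: now -5*z**4*log(z)/4 + 5*z**4/16.
Answer: -5*z**4*log(z)/4 + 5*z**4/16.


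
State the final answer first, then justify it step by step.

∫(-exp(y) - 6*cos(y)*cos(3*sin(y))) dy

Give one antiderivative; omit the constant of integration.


The answer is -exp(y) - 2*sin(3*sin(y)).
Step 1. Rewrite: now ∫(-6*cos(y)*cos(3*sin(y))) dy + ∫(-exp(y)) dy.
Step 2. Evaluate the standard form: now -exp(y) + ∫(-6*cos(y)*cos(3*sin(y))) dy.
Step 3. Substitute u = sin(y), turning ∫(-6*cos(y)*cos(3*sin(y))) dy into ∫(-6*cos(3*u)) du: now -exp(y) + ∫(-6*cos(3*u)) du.
Step 4. Evaluate the standard form: now -exp(y) - 2*sin(3*u).
Step 5. Substitute back u = sin(y): now -exp(y) - 2*sin(3*sin(y)).
Answer: -exp(y) - 2*sin(3*sin(y)).


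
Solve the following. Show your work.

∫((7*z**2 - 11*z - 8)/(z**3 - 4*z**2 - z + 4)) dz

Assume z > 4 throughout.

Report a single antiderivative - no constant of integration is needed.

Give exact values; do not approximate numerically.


Step 1. Decompose ∫((7*z**2 - 11*z - 8)/(z**3 - 4*z**2 - z + 4)) dz by partial fractions, (7*z**2 - 11*z - 8)/(z**3 - 4*z**2 - z + 4) = 1/(z + 1) + 2/(z - 1) + 4/(z - 4): now ∫(4/(z - 4)) dz + ∫(2/(z - 1)) dz + ∫(1/(z + 1)) dz.
Step 2. Evaluate the standard form [assuming z > -1]: now log(z + 1) + ∫(4/(z - 4)) dz + ∫(2/(z - 1)) dz.
Step 3. Evaluate the standard form [assuming z > 1]: now 2*log(z - 1) + log(z + 1) + ∫(4/(z - 4)) dz.
Step 4. Evaluate the standard form [assuming z > 4]: now 4*log(z - 4) + 2*log(z - 1) + log(z + 1).
Answer: 4*log(z - 4) + 2*log(z - 1) + log(z + 1).


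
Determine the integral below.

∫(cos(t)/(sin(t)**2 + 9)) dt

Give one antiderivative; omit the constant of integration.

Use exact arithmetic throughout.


Answer: atan(sin(t)/3)/3.


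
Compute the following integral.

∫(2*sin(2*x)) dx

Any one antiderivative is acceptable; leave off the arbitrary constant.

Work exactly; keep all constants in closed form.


Answer: -cos(2*x).


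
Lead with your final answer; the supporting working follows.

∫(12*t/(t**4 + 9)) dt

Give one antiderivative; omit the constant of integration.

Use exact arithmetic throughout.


The answer is 2*atan(t**2/3).
Step 1. Substitute u = t**2, turning ∫(12*t/(t**4 + 9)) dt into ∫(6/(u**2 + 9)) du: now ∫(6/(u**2 + 9)) du.
Step 2. Evaluate the standard form: now 2*atan(u/3).
Step 3. Substitute back u = t**2: now 2*atan(t**2/3).
Answer: 2*atan(t**2/3).


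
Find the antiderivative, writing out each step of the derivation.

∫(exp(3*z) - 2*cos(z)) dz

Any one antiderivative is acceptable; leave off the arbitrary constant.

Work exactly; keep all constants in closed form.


Step 1. Rewrite: now ∫(exp(3*z)) dz + ∫(-2*cos(z)) dz.
Step 2. Evaluate the standard form: now -2*sin(z) + ∫(exp(3*z)) dz.
Step 3. Evaluate the standard form: now exp(3*z)/3 - 2*sin(z).
Answer: exp(3*z)/3 - 2*sin(z).


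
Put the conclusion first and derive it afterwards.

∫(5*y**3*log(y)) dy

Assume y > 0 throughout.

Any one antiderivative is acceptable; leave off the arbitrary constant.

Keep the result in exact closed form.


The answer is 5*y**4*log(y)/4 - 5*y**4/16.
Step 1. Integrate ∫(5*y**3*log(y)) dy by parts with u = log(y), dv = (5*y**3) dy, so v = 5*y**4/4 [assuming y > 0]: now 5*y**4*log(y)/4 + ∫(-5*y**3/4) dy.
Step 2. Evaluate the standard form: now 5*y**4*log(y)/4 - 5*y**4/16.
Answer: 5*y**4*log(y)/4 - 5*y**4/16.


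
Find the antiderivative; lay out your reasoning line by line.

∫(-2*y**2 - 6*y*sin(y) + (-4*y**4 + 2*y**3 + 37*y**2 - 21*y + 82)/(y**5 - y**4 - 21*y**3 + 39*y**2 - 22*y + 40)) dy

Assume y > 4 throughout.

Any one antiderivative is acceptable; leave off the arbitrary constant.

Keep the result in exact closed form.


Step 1. Rewrite: now ∫(-2*y**2) dy + ∫(-6*y*sin(y)) dy + ∫((-4*y**4 + 2*y**3 + 37*y**2 - 21*y + 82)/(y**5 - y**4 - 21*y**3 + 39*y**2 - 22*y + 40)) dy.
Step 2. Decompose ∫((-4*y**4 + 2*y**3 + 37*y**2 - 21*y + 82)/(y**5 - y**4 - 21*y**3 + 39*y**2 - 22*y + 40)) dy by partial fractions, (-4*y**4 + 2*y**3 + 37*y**2 - 21*y + 82)/(y**5 - y**4 - 21*y**3 + 39*y**2 - 22*y + 40) = 1/(y**2 + 1) - 1/(y + 5) - 2/(y - 2) - 1/(y - 4): now ∫(-2*y**2) dy + ∫(-6*y*sin(y)) dy + ∫(-1/(y - 4)) dy + ∫(-2/(y - 2)) dy + ∫(-1/(y + 5)) dy + ∫(1/(y**2 + 1)) dy.
Step 3. Evaluate the standard form [assuming y > -5]: now -log(y + 5) + ∫(-2*y**2) dy + ∫(-6*y*sin(y)) dy + ∫(-1/(y - 4)) dy + ∫(-2/(y - 2)) dy + ∫(1/(y**2 + 1)) dy.
Step 4. Evaluate the standard form [assuming y > 4]: now -log(y - 4) - log(y + 5) + ∫(-2*y**2) dy + ∫(-6*y*sin(y)) dy + ∫(-2/(y - 2)) dy + ∫(1/(y**2 + 1)) dy.
Step 5. Evaluate the standard form [assuming y > 2]: now -log(y - 4) - 2*log(y - 2) - log(y + 5) + ∫(-2*y**2) dy + ∫(-6*y*sin(y)) dy + ∫(1/(y**2 + 1)) dy.
Step 6. Evaluate the standard form: now -log(y - 4) - 2*log(y - 2) - log(y + 5) + atan(y) + ∫(-2*y**2) dy + ∫(-6*y*sin(y)) dy.
Step 7. Evaluate the standard form: now -2*y**3/3 - log(y - 4) - 2*log(y - 2) - log(y + 5) + atan(y) + ∫(-6*y*sin(y)) dy.
Step 8. Integrate ∫(-6*y*sin(y)) dy by parts with u = y, dv = (-6*sin(y)) dy, so v = 6*cos(y): now -2*y**3/3 + 6*y*cos(y) - log(y - 4) - 2*log(y - 2) - log(y + 5) + atan(y) + ∫(-6*cos(y)) dy.
Step 9. Evaluate the standard form: now -2*y**3/3 + 6*y*cos(y) - log(y - 4) - 2*log(y - 2) - log(y + 5) - 6*sin(y) + atan(y).
Answer: -2*y**3/3 + 6*y*cos(y) - log(y - 4) - 2*log(y - 2) - log(y + 5) - 6*sin(y) + atan(y).


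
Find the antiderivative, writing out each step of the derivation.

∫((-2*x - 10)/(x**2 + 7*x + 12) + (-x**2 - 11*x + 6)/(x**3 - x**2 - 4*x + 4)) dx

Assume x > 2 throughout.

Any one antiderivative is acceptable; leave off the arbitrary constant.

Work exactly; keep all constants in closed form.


Step 1. Rewrite: now ∫((-2*x - 10)/(x**2 + 7*x + 12)) dx + ∫((-x**2 - 11*x + 6)/(x**3 - x**2 - 4*x + 4)) dx.
Step 2. Decompose ∫((-2*x - 10)/(x**2 + 7*x + 12)) dx by partial fractions, (-2*x - 10)/(x**2 + 7*x + 12) = 2/(x + 4) - 4/(x + 3): now ∫((-x**2 - 11*x + 6)/(x**3 - x**2 - 4*x + 4)) dx + ∫(-4/(x + 3)) dx + ∫(2/(x + 4)) dx.
Step 3. Evaluate the standard form [assuming x > -4]: now 2*log(x + 4) + ∫((-x**2 - 11*x + 6)/(x**3 - x**2 - 4*x + 4)) dx + ∫(-4/(x + 3)) dx.
Step 4. Evaluate the standard form [assuming x > -3]: now -4*log(x + 3) + 2*log(x + 4) + ∫((-x**2 - 11*x + 6)/(x**3 - x**2 - 4*x + 4)) dx.
Step 5. Decompose ∫((-x**2 - 11*x + 6)/(x**3 - x**2 - 4*x + 4)) dx by partial fractions, (-x**2 - 11*x + 6)/(x**3 - x**2 - 4*x + 4) = 2/(x + 2) + 2/(x - 1) - 5/(x - 2): now -4*log(x + 3) + 2*log(x + 4) + ∫(-5/(x - 2)) dx + ∫(2/(x - 1)) dx + ∫(2/(x + 2)) dx.
Step 6. Evaluate the standard form [assuming x > -2]: now 2*log(x + 2) - 4*log(x + 3) + 2*log(x + 4) + ∫(-5/(x - 2)) dx + ∫(2/(x - 1)) dx.
Step 7. Evaluate the standard form [assuming x > 1]: now 2*log(x - 1) + 2*log(x + 2) - 4*log(x + 3) + 2*log(x + 4) + ∫(-5/(x - 2)) dx.
Step 8. Evaluate the standard form [assuming x > 2]: now -5*log(x - 2) + 2*log(x - 1) + 2*log(x + 2) - 4*log(x + 3) + 2*log(x + 4).
Answer: -5*log(x - 2) + 2*log(x - 1) + 2*log(x + 2) - 4*log(x + 3) + 2*log(x + 4).


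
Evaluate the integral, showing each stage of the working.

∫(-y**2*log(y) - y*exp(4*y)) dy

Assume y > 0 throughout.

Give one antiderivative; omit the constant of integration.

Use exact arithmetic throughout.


Step 1. Rewrite: now ∫(-y*exp(4*y)) dy + ∫(-y**2*log(y)) dy.
Step 2. Integrate ∫(-y**2*log(y)) dy by parts with u = log(y), dv = (-y**2) dy, so v = -y**3/3 [assuming y > 0]: now -y**3*log(y)/3 + ∫(y**2/3) dy + ∫(-y*exp(4*y)) dy.
Step 3. Evaluate the standard form: now -y**3*log(y)/3 + y**3/9 + ∫(-y*exp(4*y)) dy.
Step 4. Integrate ∫(-y*exp(4*y)) dy by parts with u = y, dv = (-exp(4*y)) dy, so v = -exp(4*y)/4: now -y**3*log(y)/3 + y**3/9 - y*exp(4*y)/4 + ∫(exp(4*y)/4) dy.
Step 5. Evaluate the standard form: now -y**3*log(y)/3 + y**3/9 - y*exp(4*y)/4 + exp(4*y)/16.
Answer: -y**3*log(y)/3 + y**3/9 - y*exp(4*y)/4 + exp(4*y)/16.


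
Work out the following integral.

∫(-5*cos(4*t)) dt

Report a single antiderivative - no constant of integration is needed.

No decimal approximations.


Answer: -5*sin(4*t)/4.


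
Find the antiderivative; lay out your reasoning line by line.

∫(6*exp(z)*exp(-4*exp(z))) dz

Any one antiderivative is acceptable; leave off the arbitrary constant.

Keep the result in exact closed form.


Step 1. Substitute u = exp(z), turning ∫(6*exp(z)*exp(-4*exp(z))) dz into ∫(6*exp(-4*u)) du: now ∫(6*exp(-4*u)) du.
Step 2. Evaluate the standard form: now -3*exp(-4*u)/2.
Step 3. Substitute back u = exp(z): now -3*exp(-4*exp(z))/2.
Answer: -3*exp(-4*exp(z))/2.


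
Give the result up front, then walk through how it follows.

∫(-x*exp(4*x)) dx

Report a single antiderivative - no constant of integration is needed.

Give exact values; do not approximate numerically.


The answer is -x*exp(4*x)/4 + exp(4*x)/16.
Step 1. Integrate ∫(-x*exp(4*x)) dx by parts with u = x, dv = (-exp(4*x)) dx, so v = -exp(4*x)/4: now -x*exp(4*x)/4 + ∫(exp(4*x)/4) dx.
Step 2. Evaluate the standard form: now -x*exp(4*x)/4 + exp(4*x)/16.
Answer: -x*exp(4*x)/4 + exp(4*x)/16.


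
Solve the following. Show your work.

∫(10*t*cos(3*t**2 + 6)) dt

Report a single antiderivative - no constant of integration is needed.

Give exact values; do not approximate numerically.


Step 1. Substitute u = t**2 + 2, turning ∫(10*t*cos(3*t**2 + 6)) dt into ∫(5*cos(3*u)) du: now ∫(5*cos(3*u)) du.
Step 2. Evaluate the standard form: now 5*sin(3*u)/3.
Step 3. Substitute back u = t**2 + 2: now 5*sin(3*t**2 + 6)/3.
Answer: 5*sin(3*t**2 + 6)/3.


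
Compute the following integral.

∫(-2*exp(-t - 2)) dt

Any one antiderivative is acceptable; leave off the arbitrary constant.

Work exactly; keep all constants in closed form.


Answer: 2*exp(-t - 2).


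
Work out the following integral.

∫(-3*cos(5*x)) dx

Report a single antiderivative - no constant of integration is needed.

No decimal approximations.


Answer: -3*sin(5*x)/5.


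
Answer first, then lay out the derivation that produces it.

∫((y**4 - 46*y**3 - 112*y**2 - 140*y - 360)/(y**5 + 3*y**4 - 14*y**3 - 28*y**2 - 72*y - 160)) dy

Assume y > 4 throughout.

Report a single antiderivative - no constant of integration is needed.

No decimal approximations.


The answer is -5*log(y - 4) + log(y + 2) + 5*log(y + 5) - atan(y/2).
Step 1. Decompose ∫((y**4 - 46*y**3 - 112*y**2 - 140*y - 360)/(y**5 + 3*y**4 - 14*y**3 - 28*y**2 - 72*y - 160)) dy by partial fractions, (y**4 - 46*y**3 - 112*y**2 - 140*y - 360)/(y**5 + 3*y**4 - 14*y**3 - 28*y**2 - 72*y - 160) = -2/(y**2 + 4) + 5/(y + 5) + 1/(y + 2) - 5/(y - 4): now ∫(-5/(y - 4)) dy + ∫(1/(y + 2)) dy + ∫(5/(y + 5)) dy + ∫(-2/(y**2 + 4)) dy.
Step 2. Evaluate the standard form [assuming y > -2]: now log(y + 2) + ∫(-5/(y - 4)) dy + ∫(5/(y + 5)) dy + ∫(-2/(y**2 + 4)) dy.
Step 3. Evaluate the standard form [assuming y > 4]: now -5*log(y - 4) + log(y + 2) + ∫(5/(y + 5)) dy + ∫(-2/(y**2 + 4)) dy.
Step 4. Evaluate the standard form [assuming y > -5]: now -5*log(y - 4) + log(y + 2) + 5*log(y + 5) + ∫(-2/(y**2 + 4)) dy.
Step 5. Evaluate the standard form: now -5*log(y - 4) + log(y + 2) + 5*log(y + 5) - atan(y/2).
Answer: -5*log(y - 4) + log(y + 2) + 5*log(y + 5) - atan(y/2).


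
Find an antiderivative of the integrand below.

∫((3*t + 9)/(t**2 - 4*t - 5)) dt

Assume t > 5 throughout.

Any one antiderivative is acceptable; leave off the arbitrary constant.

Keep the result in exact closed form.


Answer: 4*log(t - 5) - log(t + 1).


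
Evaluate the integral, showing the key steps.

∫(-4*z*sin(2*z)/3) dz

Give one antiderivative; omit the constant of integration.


Step 1. Integrate ∫(-4*z*sin(2*z)/3) dz by parts with u = z, dv = (-4*sin(2*z)/3) dz, so v = 2*cos(2*z)/3: now 2*z*cos(2*z)/3 + ∫(-2*cos(2*z)/3) dz.
Step 2. Evaluate the standard form: now 2*z*cos(2*z)/3 - sin(2*z)/3.
Answer: 2*z*cos(2*z)/3 - sin(2*z)/3.


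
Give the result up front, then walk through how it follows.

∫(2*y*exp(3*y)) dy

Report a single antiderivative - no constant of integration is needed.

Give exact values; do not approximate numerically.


The answer is 2*y*exp(3*y)/3 - 2*exp(3*y)/9.
Step 1. Integrate ∫(2*y*exp(3*y)) dy by parts with u = y, dv = (2*exp(3*y)) dy, so v = 2*exp(3*y)/3: now 2*y*exp(3*y)/3 + ∫(-2*exp(3*y)/3) dy.
Step 2. Evaluate the standard form: now 2*y*exp(3*y)/3 - 2*exp(3*y)/9.
Answer: 2*y*exp(3*y)/3 - 2*exp(3*y)/9.


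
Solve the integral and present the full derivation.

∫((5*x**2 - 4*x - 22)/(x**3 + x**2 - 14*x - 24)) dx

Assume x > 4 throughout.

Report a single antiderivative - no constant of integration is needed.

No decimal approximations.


Step 1. Decompose ∫((5*x**2 - 4*x - 22)/(x**3 + x**2 - 14*x - 24)) dx by partial fractions, (5*x**2 - 4*x - 22)/(x**3 + x**2 - 14*x - 24) = 5/(x + 3) - 1/(x + 2) + 1/(x - 4): now ∫(1/(x - 4)) dx + ∫(-1/(x + 2)) dx + ∫(5/(x + 3)) dx.
Step 2. Evaluate the standard form [assuming x > -2]: now -log(x + 2) + ∫(1/(x - 4)) dx + ∫(5/(x + 3)) dx.
Step 3. Evaluate the standard form [assuming x > -3]: now -log(x + 2) + 5*log(x + 3) + ∫(1/(x - 4)) dx.
Step 4. Evaluate the standard form [assuming x > 4]: now log(x - 4) - log(x + 2) + 5*log(x + 3).
Answer: log(x - 4) - log(x + 2) + 5*log(x + 3).


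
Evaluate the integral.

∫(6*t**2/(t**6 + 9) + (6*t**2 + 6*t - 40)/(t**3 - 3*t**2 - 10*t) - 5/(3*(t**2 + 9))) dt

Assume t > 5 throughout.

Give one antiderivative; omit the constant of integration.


Answer: 4*log(t) + 4*log(t - 5) - 2*log(t + 2) - 5*atan(t/3)/9 + 2*atan(t**3/3)/3.


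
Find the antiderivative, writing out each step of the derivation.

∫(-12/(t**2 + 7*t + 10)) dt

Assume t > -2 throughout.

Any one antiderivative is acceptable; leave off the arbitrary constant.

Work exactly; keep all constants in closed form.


Step 1. Decompose ∫(-12/(t**2 + 7*t + 10)) dt by partial fractions, -12/(t**2 + 7*t + 10) = 4/(t + 5) - 4/(t + 2): now ∫(-4/(t + 2)) dt + ∫(4/(t + 5)) dt.
Step 2. Evaluate the standard form [assuming t > -5]: now 4*log(t + 5) + ∫(-4/(t + 2)) dt.
Step 3. Evaluate the standard form [assuming t > -2]: now -4*log(t + 2) + 4*log(t + 5).
Answer: -4*log(t + 2) + 4*log(t + 5).


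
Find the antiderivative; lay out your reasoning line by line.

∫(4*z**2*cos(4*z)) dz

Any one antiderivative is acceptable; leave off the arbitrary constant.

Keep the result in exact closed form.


Step 1. Integrate ∫(4*z**2*cos(4*z)) dz by parts with u = z**2, dv = (4*cos(4*z)) dz, so v = sin(4*z): now z**2*sin(4*z) + ∫(-2*z*sin(4*z)) dz.
Step 2. Integrate ∫(-2*z*sin(4*z)) dz by parts with u = z, dv = (-2*sin(4*z)) dz, so v = cos(4*z)/2: now z**2*sin(4*z) + z*cos(4*z)/2 + ∫(-cos(4*z)/2) dz.
Step 3. Evaluate the standard form: now z**2*sin(4*z) + z*cos(4*z)/2 - sin(4*z)/8.
Answer: z**2*sin(4*z) + z*cos(4*z)/2 - sin(4*z)/8.


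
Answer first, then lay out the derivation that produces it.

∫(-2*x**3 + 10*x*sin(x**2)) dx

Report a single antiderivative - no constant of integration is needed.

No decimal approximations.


The answer is -x**4/2 - 5*cos(x**2).
Step 1. Rewrite: now ∫(-2*x**3) dx + ∫(10*x*sin(x**2)) dx.
Step 2. Substitute u = x**2, turning ∫(10*x*sin(x**2)) dx into ∫(5*sin(u)) du: now ∫(-2*x**3) dx + ∫(5*sin(u)) du.
Step 3. Evaluate the standard form: now -5*cos(u) + ∫(-2*x**3) dx.
Step 4. Substitute back u = x**2: now -5*cos(x**2) + ∫(-2*x**3) dx.
Step 5. Evaluate the standard form: now -x**4/2 - 5*cos(x**2).
Answer: -x**4/2 - 5*cos(x**2).


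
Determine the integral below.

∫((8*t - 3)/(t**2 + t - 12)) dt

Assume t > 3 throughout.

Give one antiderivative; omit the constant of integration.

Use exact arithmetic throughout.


Answer: 3*log(t - 3) + 5*log(t + 4).


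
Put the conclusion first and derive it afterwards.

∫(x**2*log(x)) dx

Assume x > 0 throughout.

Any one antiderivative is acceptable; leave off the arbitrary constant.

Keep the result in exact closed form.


The answer is x**3*log(x)/3 - x**3/9.
Step 1. Integrate ∫(x**2*log(x)) dx by parts with u = log(x), dv = (x**2) dx, so v = x**3/3 [assuming x > 0]: now x**3*log(x)/3 + ∫(-x**2/3) dx.
Step 2. Evaluate the standard form: now x**3*log(x)/3 - x**3/9.
Answer: x**3*log(x)/3 - x**3/9.


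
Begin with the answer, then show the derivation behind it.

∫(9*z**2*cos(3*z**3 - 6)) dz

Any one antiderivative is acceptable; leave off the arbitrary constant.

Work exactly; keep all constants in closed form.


The answer is sin(3*z**3 - 6).
Step 1. Substitute u = z**3 - 2, turning ∫(9*z**2*cos(3*z**3 - 6)) dz into ∫(3*cos(3*u)) du: now ∫(3*cos(3*u)) du.
Step 2. Evaluate the standard form: now sin(3*u).
Step 3. Substitute back u = z**3 - 2: now sin(3*z**3 - 6).
Answer: sin(3*z**3 - 6).


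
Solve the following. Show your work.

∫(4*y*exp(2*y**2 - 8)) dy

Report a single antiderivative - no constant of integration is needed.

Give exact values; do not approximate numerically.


Step 1. Substitute u = y**2 - 4, turning ∫(4*y*exp(2*y**2 - 8)) dy into ∫(2*exp(2*u)) du: now ∫(2*exp(2*u)) du.
Step 2. Evaluate the standard form: now exp(2*u).
Step 3. Substitute back u = y**2 - 4: now exp(2*y**2 - 8).
Answer: exp(2*y**2 - 8).


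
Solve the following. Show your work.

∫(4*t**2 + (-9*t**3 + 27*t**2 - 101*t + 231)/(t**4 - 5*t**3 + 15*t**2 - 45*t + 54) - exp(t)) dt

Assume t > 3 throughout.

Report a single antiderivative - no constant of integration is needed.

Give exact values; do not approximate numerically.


Step 1. Rewrite: now ∫(4*t**2) dt + ∫((-9*t**3 + 27*t**2 - 101*t + 231)/(t**4 - 5*t**3 + 15*t**2 - 45*t + 54)) dt + ∫(-exp(t)) dt.
Step 2. Evaluate the standard form: now 4*t**3/3 + ∫((-9*t**3 + 27*t**2 - 101*t + 231)/(t**4 - 5*t**3 + 15*t**2 - 45*t + 54)) dt + ∫(-exp(t)) dt.
Step 3. Decompose ∫((-9*t**3 + 27*t**2 - 101*t + 231)/(t**4 - 5*t**3 + 15*t**2 - 45*t + 54)) dt by partial fractions, (-9*t**3 + 27*t**2 - 101*t + 231)/(t**4 - 5*t**3 + 15*t**2 - 45*t + 54) = 4/(t**2 + 9) - 5/(t - 2) - 4/(t - 3): now 4*t**3/3 + ∫(-4/(t - 3)) dt + ∫(-5/(t - 2)) dt + ∫(4/(t**2 + 9)) dt + ∫(-exp(t)) dt.
Step 4. Evaluate the standard form [assuming t > 2]: now 4*t**3/3 - 5*log(t - 2) + ∫(-4/(t - 3)) dt + ∫(4/(t**2 + 9)) dt + ∫(-exp(t)) dt.
Step 5. Evaluate the standard form [assuming t > 3]: now 4*t**3/3 - 4*log(t - 3) - 5*log(t - 2) + ∫(4/(t**2 + 9)) dt + ∫(-exp(t)) dt.
Step 6. Evaluate the standard form: now 4*t**3/3 - 4*log(t - 3) - 5*log(t - 2) + 4*atan(t/3)/3 + ∫(-exp(t)) dt.
Step 7. Evaluate the standard form: now 4*t**3/3 - exp(t) - 4*log(t - 3) - 5*log(t - 2) + 4*atan(t/3)/3.
Answer: 4*t**3/3 - exp(t) - 4*log(t - 3) - 5*log(t - 2) + 4*atan(t/3)/3.


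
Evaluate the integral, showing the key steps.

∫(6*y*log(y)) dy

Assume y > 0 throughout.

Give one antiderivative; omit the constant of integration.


Step 1. Integrate ∫(6*y*log(y)) dy by parts with u = log(y), dv = (6*y) dy, so v = 3*y**2 [assuming y > 0]: now 3*y**2*log(y) + ∫(-3*y) dy.
Step 2. Evaluate the standard form: now 3*y**2*log(y) - 3*y**2/2.
Answer: 3*y**2*log(y) - 3*y**2/2.


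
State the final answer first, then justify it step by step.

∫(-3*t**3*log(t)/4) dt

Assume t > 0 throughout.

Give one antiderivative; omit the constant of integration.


The answer is -3*t**4*log(t)/16 + 3*t**4/64.
Step 1. Integrate ∫(-3*t**3*log(t)/4) dt by parts with u = log(t), dv = (-3*t**3/4) dt, so v = -3*t**4/16 [assuming t > 0]: now -3*t**4*log(t)/16 + ∫(3*t**3/16) dt.
Step 2. Evaluate the standard form: now -3*t**4*log(t)/16 + 3*t**4/64.
Answer: -3*t**4*log(t)/16 + 3*t**4/64.
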